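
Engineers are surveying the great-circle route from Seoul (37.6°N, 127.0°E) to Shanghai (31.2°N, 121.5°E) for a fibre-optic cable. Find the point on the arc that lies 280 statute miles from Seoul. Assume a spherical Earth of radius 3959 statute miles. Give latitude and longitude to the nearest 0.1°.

Write both endpoints as unit vectors p₁, p₂ with components (cos φ cos λ, cos φ sin λ, sin φ).
The central angle between the endpoints is δ = arccos(p₁·p₂) ≈ 0.137 rad (7.8°). The total great-circle distance is δ·R ≈ 0.137 × 3959 ≈ 542 mi, so the target fraction is f = 280/542 ≈ 0.517.
Interpolate at f ≈ 0.517 with slerp weights a = sin((1−f)δ)/sin δ ≈ 0.484, b = sin(fδ)/sin δ ≈ 0.518.
p = a·p₁ + b·p₂ ≈ (-0.462, 0.684, 0.564); φ = arcsin(p_z) ≈ 34.32°, λ = atan2(p_y, p_x) ≈ 124.05°.

≈ (34.3°N, 124.1°E)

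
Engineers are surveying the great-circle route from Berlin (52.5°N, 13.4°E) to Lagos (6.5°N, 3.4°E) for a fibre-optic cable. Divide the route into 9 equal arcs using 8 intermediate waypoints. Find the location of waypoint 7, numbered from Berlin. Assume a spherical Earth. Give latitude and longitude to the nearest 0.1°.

The haversine formula gives a central angle δ ≈ 0.816 rad (46.7°) between the endpoints.
Interpolate at f = 7/9 with slerp weights a = sin((1−f)δ)/sin δ ≈ 0.248, b = sin(fδ)/sin δ ≈ 0.814.
p = a·p₁ + b·p₂ ≈ (0.954, 0.083, 0.289); φ = arcsin(p_z) ≈ 16.77°, λ = atan2(p_y, p_x) ≈ 4.97°.

≈ 16.8°N, 5.0°E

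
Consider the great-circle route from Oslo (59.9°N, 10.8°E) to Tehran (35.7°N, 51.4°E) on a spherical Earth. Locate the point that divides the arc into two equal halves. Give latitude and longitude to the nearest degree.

≈ 50°N, 36°E

Write both endpoints as unit vectors p₁, p₂ with components (cos φ cos λ, cos φ sin λ, sin φ).
The central angle between the endpoints is δ = arccos(p₁·p₂) ≈ 0.620 rad (35.5°).
Interpolate at f = 1/2 with slerp weights a = sin((1−f)δ)/sin δ ≈ 0.525, b = sin(fδ)/sin δ ≈ 0.525.
p = a·p₁ + b·p₂ ≈ (0.525, 0.383, 0.761); φ = arcsin(p_z) ≈ 49.51°, λ = atan2(p_y, p_x) ≈ 36.10°.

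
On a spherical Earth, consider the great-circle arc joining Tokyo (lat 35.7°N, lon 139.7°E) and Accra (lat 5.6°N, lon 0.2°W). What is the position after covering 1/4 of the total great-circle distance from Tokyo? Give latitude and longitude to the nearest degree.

Write both endpoints as unit vectors p₁, p₂ with components (cos φ cos λ, cos φ sin λ, sin φ).
The central angle between the endpoints is δ = arccos(p₁·p₂) ≈ 2.167 rad (124.1°).
Interpolate at f = 1/4 with slerp weights a = sin((1−f)δ)/sin δ ≈ 1.206, b = sin(fδ)/sin δ ≈ 0.623.
p = a·p₁ + b·p₂ ≈ (-0.127, 0.632, 0.765); φ = arcsin(p_z) ≈ 49.89°, λ = atan2(p_y, p_x) ≈ 101.39°.

≈ lat 50°N, lon 101°E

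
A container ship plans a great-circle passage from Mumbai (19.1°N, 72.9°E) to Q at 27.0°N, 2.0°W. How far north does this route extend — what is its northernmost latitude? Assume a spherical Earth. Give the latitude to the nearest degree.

The great circle lies in the plane with unit normal n̂ = (p₁ × p₂)/|p₁ × p₂|.
Here n̂_z ≈ -0.874; the vertex latitude is φ_max = arccos|n̂_z| ≈ 29.1°.
Check via Clairaut: cos φ_max = |cos φ₁| · sin C = cos(19.1°)·sin(67.7°) ≈ 0.874, again giving ≈ 29.1°.

≈ 29°N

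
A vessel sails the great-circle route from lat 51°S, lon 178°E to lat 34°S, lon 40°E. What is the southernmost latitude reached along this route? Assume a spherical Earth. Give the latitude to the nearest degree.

≈ 70°S

The great circle lies in the plane with unit normal n̂ = (p₁ × p₂)/|p₁ × p₂|.
Here n̂_z ≈ -0.349; the vertex latitude is φ_max = arccos|n̂_z| ≈ 69.5°.
Check via Clairaut: cos φ_max = |cos φ₁| · sin C = cos(51.0°)·sin(146.3°) ≈ 0.349, again giving ≈ 69.5°.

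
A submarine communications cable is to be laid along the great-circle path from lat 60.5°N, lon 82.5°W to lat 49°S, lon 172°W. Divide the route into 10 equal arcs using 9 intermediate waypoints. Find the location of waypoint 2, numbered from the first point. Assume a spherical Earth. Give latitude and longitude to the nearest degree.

≈ lat 42°N, lon 114°W

From cos δ = sin φ₁ sin φ₂ + cos φ₁ cos φ₂ cos Δλ, the central angle is δ ≈ 2.284 rad (130.8°).
Interpolate at f = 2/10 with slerp weights a = sin((1−f)δ)/sin δ ≈ 1.279, b = sin(fδ)/sin δ ≈ 0.583.
p = a·p₁ + b·p₂ ≈ (-0.297, -0.678, 0.673); φ = arcsin(p_z) ≈ 42.30°, λ = atan2(p_y, p_x) ≈ -113.64°.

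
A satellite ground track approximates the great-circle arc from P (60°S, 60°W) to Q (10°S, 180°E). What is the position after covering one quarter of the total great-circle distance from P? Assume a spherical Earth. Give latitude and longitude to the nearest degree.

Write both endpoints as unit vectors p₁, p₂ with components (cos φ cos λ, cos φ sin λ, sin φ).
The central angle between the endpoints is δ = arccos(p₁·p₂) ≈ 1.667 rad (95.5°).
Interpolate at f = 1/4 with slerp weights a = sin((1−f)δ)/sin δ ≈ 0.953, b = sin(fδ)/sin δ ≈ 0.407.
p = a·p₁ + b·p₂ ≈ (-0.162, -0.413, -0.896); φ = arcsin(p_z) ≈ -63.67°, λ = atan2(p_y, p_x) ≈ -111.44°.

≈ (64°S, 111°W)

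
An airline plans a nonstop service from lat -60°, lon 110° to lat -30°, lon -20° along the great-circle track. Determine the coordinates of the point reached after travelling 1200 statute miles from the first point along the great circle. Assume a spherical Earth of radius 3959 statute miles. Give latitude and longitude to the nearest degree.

Convert each endpoint to a unit vector on the sphere (x = cos φ cos λ, y = cos φ sin λ, z = sin φ).
The central angle between the endpoints is δ = arccos(p₁·p₂) ≈ 1.415 rad (81.1°). The total great-circle distance is δ·R ≈ 1.415 × 3959 ≈ 5604 mi, so the target fraction is f = 1200/5604 ≈ 0.214.
Interpolate at f ≈ 0.214 with slerp weights a = sin((1−f)δ)/sin δ ≈ 0.908, b = sin(fδ)/sin δ ≈ 0.302.
p = a·p₁ + b·p₂ ≈ (0.091, 0.337, -0.937); φ = arcsin(p_z) ≈ -69.58°, λ = atan2(p_y, p_x) ≈ 74.94°.

≈ lat -70°, lon 75°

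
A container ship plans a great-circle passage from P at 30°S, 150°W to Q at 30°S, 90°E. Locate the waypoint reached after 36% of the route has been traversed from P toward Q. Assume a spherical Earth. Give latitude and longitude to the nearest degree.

Write both endpoints as unit vectors p₁, p₂ with components (cos φ cos λ, cos φ sin λ, sin φ).
The central angle between the endpoints is δ = arccos(p₁·p₂) ≈ 1.696 rad (97.2°).
Interpolate at f = 0.36 with slerp weights a = sin((1−f)δ)/sin δ ≈ 0.892, b = sin(fδ)/sin δ ≈ 0.578.
p = a·p₁ + b·p₂ ≈ (-0.669, 0.114, -0.735); φ = arcsin(p_z) ≈ -47.28°, λ = atan2(p_y, p_x) ≈ 170.29°.

≈ 47°S, 170°E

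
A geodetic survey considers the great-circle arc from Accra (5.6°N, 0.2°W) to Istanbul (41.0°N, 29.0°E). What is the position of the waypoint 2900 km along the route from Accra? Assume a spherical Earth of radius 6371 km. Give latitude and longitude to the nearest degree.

≈ (27°N, 15°E)

From cos δ = sin φ₁ sin φ₂ + cos φ₁ cos φ₂ cos Δλ, the central angle is δ ≈ 0.767 rad (44.0°). The total great-circle distance is δ·R ≈ 0.767 × 6371 ≈ 4889 km, so the target fraction is f = 2900/4889 ≈ 0.593.
Interpolate at f ≈ 0.593 with slerp weights a = sin((1−f)δ)/sin δ ≈ 0.442, b = sin(fδ)/sin δ ≈ 0.633.
p = a·p₁ + b·p₂ ≈ (0.858, 0.230, 0.459); φ = arcsin(p_z) ≈ 27.30°, λ = atan2(p_y, p_x) ≈ 15.01°.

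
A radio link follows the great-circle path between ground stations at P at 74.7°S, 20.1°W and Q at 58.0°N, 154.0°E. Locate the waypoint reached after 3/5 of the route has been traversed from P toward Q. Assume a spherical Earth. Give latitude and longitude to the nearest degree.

≈ 7°S, 149°E

Convert each endpoint to a unit vector on the sphere (x = cos φ cos λ, y = cos φ sin λ, z = sin φ).
The central angle between the endpoints is δ = arccos(p₁·p₂) ≈ 2.848 rad (163.2°).
Interpolate at f = 3/5 with slerp weights a = sin((1−f)δ)/sin δ ≈ 3.134, b = sin(fδ)/sin δ ≈ 3.418.
p = a·p₁ + b·p₂ ≈ (-0.851, 0.510, -0.124); φ = arcsin(p_z) ≈ -7.14°, λ = atan2(p_y, p_x) ≈ 149.09°.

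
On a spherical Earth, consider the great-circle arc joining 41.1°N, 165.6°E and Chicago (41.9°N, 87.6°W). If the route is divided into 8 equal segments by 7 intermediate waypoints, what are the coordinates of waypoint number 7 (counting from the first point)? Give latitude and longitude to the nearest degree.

Convert each endpoint to a unit vector on the sphere (x = cos φ cos λ, y = cos φ sin λ, z = sin φ).
The central angle between the endpoints is δ = arccos(p₁·p₂) ≈ 1.290 rad (73.9°).
Interpolate at f = 7/8 with slerp weights a = sin((1−f)δ)/sin δ ≈ 0.167, b = sin(fδ)/sin δ ≈ 0.941.
p = a·p₁ + b·p₂ ≈ (-0.093, -0.668, 0.738); φ = arcsin(p_z) ≈ 47.57°, λ = atan2(p_y, p_x) ≈ -97.89°.

≈ 48°N, 98°W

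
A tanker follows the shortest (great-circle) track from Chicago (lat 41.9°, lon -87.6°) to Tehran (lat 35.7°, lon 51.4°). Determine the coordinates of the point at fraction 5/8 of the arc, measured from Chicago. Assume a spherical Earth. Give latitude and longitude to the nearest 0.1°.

≈ lat 62.2°, lon 14.1°

Write both endpoints as unit vectors p₁, p₂ with components (cos φ cos λ, cos φ sin λ, sin φ).
The central angle between the endpoints is δ = arccos(p₁·p₂) ≈ 1.637 rad (93.8°).
Interpolate at f = 5/8 with slerp weights a = sin((1−f)δ)/sin δ ≈ 0.577, b = sin(fδ)/sin δ ≈ 0.856.
p = a·p₁ + b·p₂ ≈ (0.452, 0.114, 0.885); φ = arcsin(p_z) ≈ 62.25°, λ = atan2(p_y, p_x) ≈ 14.13°.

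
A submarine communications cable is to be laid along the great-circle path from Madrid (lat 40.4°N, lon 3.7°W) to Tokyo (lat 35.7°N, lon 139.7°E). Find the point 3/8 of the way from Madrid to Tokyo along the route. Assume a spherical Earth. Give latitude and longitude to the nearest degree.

From cos δ = sin φ₁ sin φ₂ + cos φ₁ cos φ₂ cos Δλ, the central angle is δ ≈ 1.689 rad (96.8°).
Interpolate at f = 3/8 with slerp weights a = sin((1−f)δ)/sin δ ≈ 0.876, b = sin(fδ)/sin δ ≈ 0.596.
p = a·p₁ + b·p₂ ≈ (0.297, 0.270, 0.916); φ = arcsin(p_z) ≈ 66.34°, λ = atan2(p_y, p_x) ≈ 42.30°.

≈ lat 66°N, lon 42°E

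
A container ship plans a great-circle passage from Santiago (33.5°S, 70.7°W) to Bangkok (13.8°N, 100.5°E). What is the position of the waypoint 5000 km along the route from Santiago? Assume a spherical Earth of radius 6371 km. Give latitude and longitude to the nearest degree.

From cos δ = sin φ₁ sin φ₂ + cos φ₁ cos φ₂ cos Δλ, the central angle is δ ≈ 2.771 rad (158.7°). The total great-circle distance is δ·R ≈ 2.771 × 6371 ≈ 17651 km, so the target fraction is f = 5000/17651 ≈ 0.283.
Interpolate at f ≈ 0.283 with slerp weights a = sin((1−f)δ)/sin δ ≈ 2.524, b = sin(fδ)/sin δ ≈ 1.949.
p = a·p₁ + b·p₂ ≈ (0.351, -0.125, -0.928); φ = arcsin(p_z) ≈ -68.14°, λ = atan2(p_y, p_x) ≈ -19.67°.

≈ (68°S, 20°W)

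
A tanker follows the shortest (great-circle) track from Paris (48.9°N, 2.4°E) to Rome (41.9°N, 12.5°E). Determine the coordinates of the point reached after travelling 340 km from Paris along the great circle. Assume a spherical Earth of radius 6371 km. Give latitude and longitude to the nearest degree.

≈ 47°N, 6°E

Convert each endpoint to a unit vector on the sphere (x = cos φ cos λ, y = cos φ sin λ, z = sin φ).
The central angle between the endpoints is δ = arccos(p₁·p₂) ≈ 0.174 rad (9.9°). The total great-circle distance is δ·R ≈ 0.174 × 6371 ≈ 1106 km, so the target fraction is f = 340/1106 ≈ 0.307.
Interpolate at f ≈ 0.307 with slerp weights a = sin((1−f)δ)/sin δ ≈ 0.694, b = sin(fδ)/sin δ ≈ 0.309.
p = a·p₁ + b·p₂ ≈ (0.680, 0.069, 0.730); φ = arcsin(p_z) ≈ 46.85°, λ = atan2(p_y, p_x) ≈ 5.78°.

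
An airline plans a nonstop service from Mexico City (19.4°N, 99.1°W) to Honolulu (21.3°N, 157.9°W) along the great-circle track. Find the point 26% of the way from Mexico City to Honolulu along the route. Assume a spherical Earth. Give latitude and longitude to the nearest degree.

≈ 22°N, 114°W

Write both endpoints as unit vectors p₁, p₂ with components (cos φ cos λ, cos φ sin λ, sin φ).
The central angle between the endpoints is δ = arccos(p₁·p₂) ≈ 0.957 rad (54.8°).
Interpolate at f = 0.26 with slerp weights a = sin((1−f)δ)/sin δ ≈ 0.796, b = sin(fδ)/sin δ ≈ 0.301.
p = a·p₁ + b·p₂ ≈ (-0.379, -0.847, 0.374); φ = arcsin(p_z) ≈ 21.95°, λ = atan2(p_y, p_x) ≈ -114.10°.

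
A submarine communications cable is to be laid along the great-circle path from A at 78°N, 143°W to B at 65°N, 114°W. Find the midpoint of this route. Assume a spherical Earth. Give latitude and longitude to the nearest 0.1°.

Convert each endpoint to a unit vector on the sphere (x = cos φ cos λ, y = cos φ sin λ, z = sin φ).
The central angle between the endpoints is δ = arccos(p₁·p₂) ≈ 0.272 rad (15.6°).
Interpolate at f = 1/2 with slerp weights a = sin((1−f)δ)/sin δ ≈ 0.505, b = sin(fδ)/sin δ ≈ 0.505.
p = a·p₁ + b·p₂ ≈ (-0.171, -0.258, 0.951); φ = arcsin(p_z) ≈ 71.99°, λ = atan2(p_y, p_x) ≈ -123.47°.

≈ 72.0°N, 123.5°W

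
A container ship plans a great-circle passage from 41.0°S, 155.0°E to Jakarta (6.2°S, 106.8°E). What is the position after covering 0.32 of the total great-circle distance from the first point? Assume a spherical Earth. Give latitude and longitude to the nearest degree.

≈ 32°S, 136°E

The haversine formula gives a central angle δ ≈ 0.963 rad (55.2°) between the endpoints.
Interpolate at f = 0.32 with slerp weights a = sin((1−f)δ)/sin δ ≈ 0.742, b = sin(fδ)/sin δ ≈ 0.369.
p = a·p₁ + b·p₂ ≈ (-0.614, 0.588, -0.527); φ = arcsin(p_z) ≈ -31.78°, λ = atan2(p_y, p_x) ≈ 136.21°.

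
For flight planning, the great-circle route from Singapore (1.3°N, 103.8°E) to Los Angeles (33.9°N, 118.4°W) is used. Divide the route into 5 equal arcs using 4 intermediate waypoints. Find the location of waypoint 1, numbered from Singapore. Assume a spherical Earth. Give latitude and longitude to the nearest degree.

≈ 19°N, 122°E

Convert each endpoint to a unit vector on the sphere (x = cos φ cos λ, y = cos φ sin λ, z = sin φ).
The central angle between the endpoints is δ = arccos(p₁·p₂) ≈ 2.217 rad (127.0°).
Interpolate at f = 1/5 with slerp weights a = sin((1−f)δ)/sin δ ≈ 1.227, b = sin(fδ)/sin δ ≈ 0.537.
p = a·p₁ + b·p₂ ≈ (-0.505, 0.799, 0.327); φ = arcsin(p_z) ≈ 19.12°, λ = atan2(p_y, p_x) ≈ 122.28°.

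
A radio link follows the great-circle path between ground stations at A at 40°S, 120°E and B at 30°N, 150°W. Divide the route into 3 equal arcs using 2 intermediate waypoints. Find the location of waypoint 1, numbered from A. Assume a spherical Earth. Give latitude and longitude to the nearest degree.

Convert each endpoint to a unit vector on the sphere (x = cos φ cos λ, y = cos φ sin λ, z = sin φ).
The central angle between the endpoints is δ = arccos(p₁·p₂) ≈ 1.898 rad (108.7°).
Interpolate at f = 1/3 with slerp weights a = sin((1−f)δ)/sin δ ≈ 1.007, b = sin(fδ)/sin δ ≈ 0.624.
p = a·p₁ + b·p₂ ≈ (-0.854, 0.398, -0.335); φ = arcsin(p_z) ≈ -19.58°, λ = atan2(p_y, p_x) ≈ 155.03°.

≈ 20°S, 155°E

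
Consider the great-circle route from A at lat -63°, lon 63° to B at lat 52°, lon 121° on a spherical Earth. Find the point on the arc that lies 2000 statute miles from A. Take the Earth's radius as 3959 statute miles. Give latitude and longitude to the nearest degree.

≈ lat -37°, lon 85°

From cos δ = sin φ₁ sin φ₂ + cos φ₁ cos φ₂ cos Δλ, the central angle is δ ≈ 2.158 rad (123.6°). The total great-circle distance is δ·R ≈ 2.158 × 3959 ≈ 8543 mi, so the target fraction is f = 2000/8543 ≈ 0.234.
Interpolate at f ≈ 0.234 with slerp weights a = sin((1−f)δ)/sin δ ≈ 1.197, b = sin(fδ)/sin δ ≈ 0.581.
p = a·p₁ + b·p₂ ≈ (0.062, 0.791, -0.609); φ = arcsin(p_z) ≈ -37.49°, λ = atan2(p_y, p_x) ≈ 85.49°.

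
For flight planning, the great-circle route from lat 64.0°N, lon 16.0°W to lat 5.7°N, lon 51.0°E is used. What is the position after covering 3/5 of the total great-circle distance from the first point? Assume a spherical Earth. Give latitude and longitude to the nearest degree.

≈ lat 33°N, lon 37°E

The haversine formula gives a central angle δ ≈ 1.308 rad (74.9°) between the endpoints.
Interpolate at f = 3/5 with slerp weights a = sin((1−f)δ)/sin δ ≈ 0.517, b = sin(fδ)/sin δ ≈ 0.732.
p = a·p₁ + b·p₂ ≈ (0.676, 0.503, 0.538); φ = arcsin(p_z) ≈ 32.53°, λ = atan2(p_y, p_x) ≈ 36.66°.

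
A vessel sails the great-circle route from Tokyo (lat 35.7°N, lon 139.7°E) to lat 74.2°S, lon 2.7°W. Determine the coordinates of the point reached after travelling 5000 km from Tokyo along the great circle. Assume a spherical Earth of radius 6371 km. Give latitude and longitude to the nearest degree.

≈ lat 8°S, lon 130°E

Convert each endpoint to a unit vector on the sphere (x = cos φ cos λ, y = cos φ sin λ, z = sin φ).
The central angle between the endpoints is δ = arccos(p₁·p₂) ≈ 2.399 rad (137.4°). The total great-circle distance is δ·R ≈ 2.399 × 6371 ≈ 15284 km, so the target fraction is f = 5000/15284 ≈ 0.327.
Interpolate at f ≈ 0.327 with slerp weights a = sin((1−f)δ)/sin δ ≈ 1.477, b = sin(fδ)/sin δ ≈ 1.045.
p = a·p₁ + b·p₂ ≈ (-0.631, 0.763, -0.143); φ = arcsin(p_z) ≈ -8.25°, λ = atan2(p_y, p_x) ≈ 129.60°.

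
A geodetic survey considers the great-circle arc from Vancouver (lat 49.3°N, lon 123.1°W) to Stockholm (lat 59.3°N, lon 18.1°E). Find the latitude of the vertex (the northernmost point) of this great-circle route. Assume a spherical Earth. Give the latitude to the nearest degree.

The great circle lies in the plane with unit normal n̂ = (p₁ × p₂)/|p₁ × p₂|.
Here n̂_z ≈ +0.227; the vertex latitude is φ_max = arccos|n̂_z| ≈ 76.9°.
Check via Clairaut: cos φ_max = |cos φ₁| · sin C = cos(49.3°)·sin(20.4°) ≈ 0.227, again giving ≈ 76.9°.

≈ 77°N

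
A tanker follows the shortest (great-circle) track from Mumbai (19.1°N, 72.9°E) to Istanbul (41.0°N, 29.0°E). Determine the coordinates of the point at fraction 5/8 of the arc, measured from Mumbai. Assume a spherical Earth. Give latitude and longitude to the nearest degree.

Convert each endpoint to a unit vector on the sphere (x = cos φ cos λ, y = cos φ sin λ, z = sin φ).
The central angle between the endpoints is δ = arccos(p₁·p₂) ≈ 0.755 rad (43.2°).
Interpolate at f = 5/8 with slerp weights a = sin((1−f)δ)/sin δ ≈ 0.408, b = sin(fδ)/sin δ ≈ 0.663.
p = a·p₁ + b·p₂ ≈ (0.551, 0.611, 0.569); φ = arcsin(p_z) ≈ 34.65°, λ = atan2(p_y, p_x) ≈ 47.94°.

≈ (35°N, 48°E)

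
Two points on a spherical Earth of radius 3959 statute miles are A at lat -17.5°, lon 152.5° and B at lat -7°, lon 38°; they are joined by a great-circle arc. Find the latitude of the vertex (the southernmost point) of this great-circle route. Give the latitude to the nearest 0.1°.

≈ -22.8°

The great circle lies in the plane with unit normal n̂ = (p₁ × p₂)/|p₁ × p₂|.
Here n̂_z ≈ -0.922; the vertex latitude is φ_max = arccos|n̂_z| ≈ 22.8°.
Check via Clairaut: cos φ_max = |cos φ₁| · sin C = cos(17.5°)·sin(104.9°) ≈ 0.922, again giving ≈ 22.8°.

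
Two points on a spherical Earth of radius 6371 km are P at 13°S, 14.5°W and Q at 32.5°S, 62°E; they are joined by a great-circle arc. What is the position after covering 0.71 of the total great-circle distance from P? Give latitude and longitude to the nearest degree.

≈ 32°S, 37°E

Convert each endpoint to a unit vector on the sphere (x = cos φ cos λ, y = cos φ sin λ, z = sin φ).
The central angle between the endpoints is δ = arccos(p₁·p₂) ≈ 1.253 rad (71.8°).
Interpolate at f = 0.71 with slerp weights a = sin((1−f)δ)/sin δ ≈ 0.374, b = sin(fδ)/sin δ ≈ 0.818.
p = a·p₁ + b·p₂ ≈ (0.677, 0.518, -0.524); φ = arcsin(p_z) ≈ -31.57°, λ = atan2(p_y, p_x) ≈ 37.42°.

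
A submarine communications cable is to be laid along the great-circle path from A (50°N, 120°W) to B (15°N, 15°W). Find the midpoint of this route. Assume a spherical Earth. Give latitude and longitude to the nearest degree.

≈ (45°N, 53°W)

Convert each endpoint to a unit vector on the sphere (x = cos φ cos λ, y = cos φ sin λ, z = sin φ).
The central angle between the endpoints is δ = arccos(p₁·p₂) ≈ 1.533 rad (87.8°).
Interpolate at f = 1/2 with slerp weights a = sin((1−f)δ)/sin δ ≈ 0.694, b = sin(fδ)/sin δ ≈ 0.694.
p = a·p₁ + b·p₂ ≈ (0.425, -0.560, 0.711); φ = arcsin(p_z) ≈ 45.35°, λ = atan2(p_y, p_x) ≈ -52.83°.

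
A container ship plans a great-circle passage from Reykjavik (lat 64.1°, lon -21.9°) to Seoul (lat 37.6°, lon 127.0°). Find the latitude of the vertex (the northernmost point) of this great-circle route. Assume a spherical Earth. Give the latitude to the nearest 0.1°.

The great circle lies in the plane with unit normal n̂ = (p₁ × p₂)/|p₁ × p₂|.
Here n̂_z ≈ +0.185; the vertex latitude is φ_max = arccos|n̂_z| ≈ 79.4°.
Check via Clairaut: cos φ_max = |cos φ₁| · sin C = cos(64.1°)·sin(25.0°) ≈ 0.185, again giving ≈ 79.4°.

≈ 79.4°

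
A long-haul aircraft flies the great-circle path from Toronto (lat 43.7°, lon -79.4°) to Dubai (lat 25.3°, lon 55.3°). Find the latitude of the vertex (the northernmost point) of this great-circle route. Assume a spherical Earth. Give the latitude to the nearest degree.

The great circle lies in the plane with unit normal n̂ = (p₁ × p₂)/|p₁ × p₂|.
Here n̂_z ≈ +0.471; the vertex latitude is φ_max = arccos|n̂_z| ≈ 61.9°.

≈ 62°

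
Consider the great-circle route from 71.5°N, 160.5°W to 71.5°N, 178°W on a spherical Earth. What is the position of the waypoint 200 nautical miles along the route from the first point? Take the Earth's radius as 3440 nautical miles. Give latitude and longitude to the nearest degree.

Write both endpoints as unit vectors p₁, p₂ with components (cos φ cos λ, cos φ sin λ, sin φ).
The central angle between the endpoints is δ = arccos(p₁·p₂) ≈ 0.097 rad (5.5°). The total great-circle distance is δ·R ≈ 0.097 × 3440 ≈ 332 nmi, so the target fraction is f = 200/332 ≈ 0.602.
Interpolate at f ≈ 0.602 with slerp weights a = sin((1−f)δ)/sin δ ≈ 0.399, b = sin(fδ)/sin δ ≈ 0.603.
p = a·p₁ + b·p₂ ≈ (-0.310, -0.049, 0.949); φ = arcsin(p_z) ≈ 71.69°, λ = atan2(p_y, p_x) ≈ -171.05°.

≈ 72°N, 171°W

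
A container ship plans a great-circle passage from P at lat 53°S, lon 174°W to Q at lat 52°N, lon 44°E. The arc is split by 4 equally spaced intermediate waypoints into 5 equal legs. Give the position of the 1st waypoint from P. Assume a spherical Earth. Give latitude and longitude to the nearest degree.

Convert each endpoint to a unit vector on the sphere (x = cos φ cos λ, y = cos φ sin λ, z = sin φ).
The central angle between the endpoints is δ = arccos(p₁·p₂) ≈ 2.742 rad (157.1°).
Interpolate at f = 1/5 with slerp weights a = sin((1−f)δ)/sin δ ≈ 2.089, b = sin(fδ)/sin δ ≈ 1.341.
p = a·p₁ + b·p₂ ≈ (-0.656, 0.442, -0.611); φ = arcsin(p_z) ≈ -37.70°, λ = atan2(p_y, p_x) ≈ 146.04°.

≈ lat 38°S, lon 146°E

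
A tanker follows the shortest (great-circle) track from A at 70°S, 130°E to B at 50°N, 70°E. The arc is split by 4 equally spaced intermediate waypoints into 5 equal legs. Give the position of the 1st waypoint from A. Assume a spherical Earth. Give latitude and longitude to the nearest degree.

From cos δ = sin φ₁ sin φ₂ + cos φ₁ cos φ₂ cos Δλ, the central angle is δ ≈ 2.227 rad (127.6°).
Interpolate at f = 1/5 with slerp weights a = sin((1−f)δ)/sin δ ≈ 1.234, b = sin(fδ)/sin δ ≈ 0.544.
p = a·p₁ + b·p₂ ≈ (-0.152, 0.652, -0.743); φ = arcsin(p_z) ≈ -48.00°, λ = atan2(p_y, p_x) ≈ 103.11°.

≈ 48°S, 103°E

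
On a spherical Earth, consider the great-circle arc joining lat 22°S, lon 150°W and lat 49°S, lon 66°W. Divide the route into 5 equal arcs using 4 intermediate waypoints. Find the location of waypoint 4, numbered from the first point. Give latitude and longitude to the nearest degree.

Write both endpoints as unit vectors p₁, p₂ with components (cos φ cos λ, cos φ sin λ, sin φ).
The central angle between the endpoints is δ = arccos(p₁·p₂) ≈ 1.217 rad (69.7°).
Interpolate at f = 4/5 with slerp weights a = sin((1−f)δ)/sin δ ≈ 0.257, b = sin(fδ)/sin δ ≈ 0.882.
p = a·p₁ + b·p₂ ≈ (0.029, -0.647, -0.762); φ = arcsin(p_z) ≈ -49.60°, λ = atan2(p_y, p_x) ≈ -87.44°.

≈ lat 50°S, lon 87°W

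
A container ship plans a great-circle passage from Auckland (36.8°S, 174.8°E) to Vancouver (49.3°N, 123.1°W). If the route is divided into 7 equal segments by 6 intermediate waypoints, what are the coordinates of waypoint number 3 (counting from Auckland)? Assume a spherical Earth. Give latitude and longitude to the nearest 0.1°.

Write both endpoints as unit vectors p₁, p₂ with components (cos φ cos λ, cos φ sin λ, sin φ).
The central angle between the endpoints is δ = arccos(p₁·p₂) ≈ 1.782 rad (102.1°).
Interpolate at f = 3/7 with slerp weights a = sin((1−f)δ)/sin δ ≈ 0.871, b = sin(fδ)/sin δ ≈ 0.707.
p = a·p₁ + b·p₂ ≈ (-0.946, -0.323, 0.015); φ = arcsin(p_z) ≈ 0.85°, λ = atan2(p_y, p_x) ≈ -161.14°.

≈ 0.8°N, 161.1°W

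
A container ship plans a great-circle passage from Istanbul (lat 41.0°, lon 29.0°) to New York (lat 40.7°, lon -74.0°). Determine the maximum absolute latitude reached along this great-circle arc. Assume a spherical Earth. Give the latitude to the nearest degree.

≈ 54°

The great circle lies in the plane with unit normal n̂ = (p₁ × p₂)/|p₁ × p₂|.
Here n̂_z ≈ -0.584; the vertex latitude is φ_max = arccos|n̂_z| ≈ 54.2°.
Check via Clairaut: cos φ_max = |cos φ₁| · sin C = cos(41.0°)·sin(50.7°) ≈ 0.584, again giving ≈ 54.2°.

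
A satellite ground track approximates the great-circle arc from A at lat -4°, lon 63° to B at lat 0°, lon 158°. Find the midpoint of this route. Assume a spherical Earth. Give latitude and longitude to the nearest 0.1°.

≈ lat -3.0°, lon 110.6°

The haversine formula gives a central angle δ ≈ 1.658 rad (95.0°) between the endpoints.
Interpolate at f = 1/2 with slerp weights a = sin((1−f)δ)/sin δ ≈ 0.740, b = sin(fδ)/sin δ ≈ 0.740.
p = a·p₁ + b·p₂ ≈ (-0.351, 0.935, -0.052); φ = arcsin(p_z) ≈ -2.96°, λ = atan2(p_y, p_x) ≈ 110.58°.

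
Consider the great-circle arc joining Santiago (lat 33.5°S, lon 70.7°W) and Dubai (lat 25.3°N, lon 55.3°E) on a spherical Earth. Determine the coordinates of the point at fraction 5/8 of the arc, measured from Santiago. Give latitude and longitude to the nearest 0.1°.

Convert each endpoint to a unit vector on the sphere (x = cos φ cos λ, y = cos φ sin λ, z = sin φ).
The central angle between the endpoints is δ = arccos(p₁·p₂) ≈ 2.317 rad (132.8°).
Interpolate at f = 5/8 with slerp weights a = sin((1−f)δ)/sin δ ≈ 1.040, b = sin(fδ)/sin δ ≈ 1.352.
p = a·p₁ + b·p₂ ≈ (0.983, 0.186, 0.004); φ = arcsin(p_z) ≈ 0.21°, λ = atan2(p_y, p_x) ≈ 10.73°.

≈ lat 0.2°N, lon 10.7°E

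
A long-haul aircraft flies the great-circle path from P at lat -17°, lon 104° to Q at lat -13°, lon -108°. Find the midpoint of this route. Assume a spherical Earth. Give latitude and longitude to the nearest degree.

From cos δ = sin φ₁ sin φ₂ + cos φ₁ cos φ₂ cos Δλ, the central angle is δ ≈ 2.381 rad (136.4°).
Interpolate at f = 1/2 with slerp weights a = sin((1−f)δ)/sin δ ≈ 1.347, b = sin(fδ)/sin δ ≈ 1.347.
p = a·p₁ + b·p₂ ≈ (-0.717, 0.002, -0.697); φ = arcsin(p_z) ≈ -44.17°, λ = atan2(p_y, p_x) ≈ 179.87°.

≈ lat -44°, lon 180°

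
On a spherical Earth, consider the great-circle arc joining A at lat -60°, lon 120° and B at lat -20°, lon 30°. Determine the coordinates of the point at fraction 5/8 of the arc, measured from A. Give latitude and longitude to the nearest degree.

≈ lat -42°, lon 49°

Convert each endpoint to a unit vector on the sphere (x = cos φ cos λ, y = cos φ sin λ, z = sin φ).
The central angle between the endpoints is δ = arccos(p₁·p₂) ≈ 1.270 rad (72.8°).
Interpolate at f = 5/8 with slerp weights a = sin((1−f)δ)/sin δ ≈ 0.480, b = sin(fδ)/sin δ ≈ 0.747.
p = a·p₁ + b·p₂ ≈ (0.488, 0.559, -0.671); φ = arcsin(p_z) ≈ -42.15°, λ = atan2(p_y, p_x) ≈ 48.89°.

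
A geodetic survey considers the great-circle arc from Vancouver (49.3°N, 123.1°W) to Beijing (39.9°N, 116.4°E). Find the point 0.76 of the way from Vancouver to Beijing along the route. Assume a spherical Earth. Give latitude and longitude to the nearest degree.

≈ 54°N, 134°E

Write both endpoints as unit vectors p₁, p₂ with components (cos φ cos λ, cos φ sin λ, sin φ).
The central angle between the endpoints is δ = arccos(p₁·p₂) ≈ 1.336 rad (76.6°).
Interpolate at f = 0.76 with slerp weights a = sin((1−f)δ)/sin δ ≈ 0.324, b = sin(fδ)/sin δ ≈ 0.874.
p = a·p₁ + b·p₂ ≈ (-0.413, 0.423, 0.806); φ = arcsin(p_z) ≈ 53.72°, λ = atan2(p_y, p_x) ≈ 134.32°.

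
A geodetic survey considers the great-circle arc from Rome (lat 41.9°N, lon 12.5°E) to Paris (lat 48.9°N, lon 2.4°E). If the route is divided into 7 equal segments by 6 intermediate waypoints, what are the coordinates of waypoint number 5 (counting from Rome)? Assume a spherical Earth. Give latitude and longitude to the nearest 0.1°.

From cos δ = sin φ₁ sin φ₂ + cos φ₁ cos φ₂ cos Δλ, the central angle is δ ≈ 0.174 rad (9.9°).
Interpolate at f = 5/7 with slerp weights a = sin((1−f)δ)/sin δ ≈ 0.287, b = sin(fδ)/sin δ ≈ 0.716.
p = a·p₁ + b·p₂ ≈ (0.679, 0.066, 0.731); φ = arcsin(p_z) ≈ 46.99°, λ = atan2(p_y, p_x) ≈ 5.55°.

≈ lat 47.0°N, lon 5.5°E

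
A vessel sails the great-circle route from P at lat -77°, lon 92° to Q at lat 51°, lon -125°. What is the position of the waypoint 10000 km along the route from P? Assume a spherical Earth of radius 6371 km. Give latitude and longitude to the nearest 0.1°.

The haversine formula gives a central angle δ ≈ 2.627 rad (150.5°) between the endpoints. The total great-circle distance is δ·R ≈ 2.627 × 6371 ≈ 16734 km, so the target fraction is f = 10000/16734 ≈ 0.598.
Interpolate at f ≈ 0.598 with slerp weights a = sin((1−f)δ)/sin δ ≈ 1.768, b = sin(fδ)/sin δ ≈ 2.030.
p = a·p₁ + b·p₂ ≈ (-0.747, -0.649, -0.145); φ = arcsin(p_z) ≈ -8.34°, λ = atan2(p_y, p_x) ≈ -139.00°.

≈ lat -8.3°, lon -139.0°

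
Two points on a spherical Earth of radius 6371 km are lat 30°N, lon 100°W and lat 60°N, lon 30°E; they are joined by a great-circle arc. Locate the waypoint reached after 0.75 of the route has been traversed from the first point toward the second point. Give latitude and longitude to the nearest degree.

Write both endpoints as unit vectors p₁, p₂ with components (cos φ cos λ, cos φ sin λ, sin φ).
The central angle between the endpoints is δ = arccos(p₁·p₂) ≈ 1.415 rad (81.1°).
Interpolate at f = 0.75 with slerp weights a = sin((1−f)δ)/sin δ ≈ 0.351, b = sin(fδ)/sin δ ≈ 0.884.
p = a·p₁ + b·p₂ ≈ (0.330, -0.078, 0.941); φ = arcsin(p_z) ≈ 70.18°, λ = atan2(p_y, p_x) ≈ -13.33°.

≈ lat 70°N, lon 13°W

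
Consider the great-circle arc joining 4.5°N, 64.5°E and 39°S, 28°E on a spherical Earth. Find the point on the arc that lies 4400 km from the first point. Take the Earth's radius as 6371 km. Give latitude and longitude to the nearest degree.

From cos δ = sin φ₁ sin φ₂ + cos φ₁ cos φ₂ cos Δλ, the central angle is δ ≈ 0.960 rad (55.0°). The total great-circle distance is δ·R ≈ 0.960 × 6371 ≈ 6117 km, so the target fraction is f = 4400/6117 ≈ 0.719.
Interpolate at f ≈ 0.719 with slerp weights a = sin((1−f)δ)/sin δ ≈ 0.325, b = sin(fδ)/sin δ ≈ 0.778.
p = a·p₁ + b·p₂ ≈ (0.673, 0.576, -0.464); φ = arcsin(p_z) ≈ -27.63°, λ = atan2(p_y, p_x) ≈ 40.56°.

≈ 28°S, 41°E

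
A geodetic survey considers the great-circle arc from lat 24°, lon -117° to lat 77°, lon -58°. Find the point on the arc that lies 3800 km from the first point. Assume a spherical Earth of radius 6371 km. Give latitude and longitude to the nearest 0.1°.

Convert each endpoint to a unit vector on the sphere (x = cos φ cos λ, y = cos φ sin λ, z = sin φ).
The central angle between the endpoints is δ = arccos(p₁·p₂) ≈ 1.045 rad (59.9°). The total great-circle distance is δ·R ≈ 1.045 × 6371 ≈ 6656 km, so the target fraction is f = 3800/6656 ≈ 0.571.
Interpolate at f ≈ 0.571 with slerp weights a = sin((1−f)δ)/sin δ ≈ 0.501, b = sin(fδ)/sin δ ≈ 0.650.
p = a·p₁ + b·p₂ ≈ (-0.130, -0.532, 0.837); φ = arcsin(p_z) ≈ 56.80°, λ = atan2(p_y, p_x) ≈ -103.78°.

≈ lat 56.8°, lon -103.8°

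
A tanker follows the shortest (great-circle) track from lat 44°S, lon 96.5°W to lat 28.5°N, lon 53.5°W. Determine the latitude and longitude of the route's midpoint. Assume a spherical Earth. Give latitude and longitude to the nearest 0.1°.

≈ lat 8.3°S, lon 72.7°W

The haversine formula gives a central angle δ ≈ 1.440 rad (82.5°) between the endpoints.
Interpolate at f = 1/2 with slerp weights a = sin((1−f)δ)/sin δ ≈ 0.665, b = sin(fδ)/sin δ ≈ 0.665.
p = a·p₁ + b·p₂ ≈ (0.293, -0.945, -0.145); φ = arcsin(p_z) ≈ -8.32°, λ = atan2(p_y, p_x) ≈ -72.75°.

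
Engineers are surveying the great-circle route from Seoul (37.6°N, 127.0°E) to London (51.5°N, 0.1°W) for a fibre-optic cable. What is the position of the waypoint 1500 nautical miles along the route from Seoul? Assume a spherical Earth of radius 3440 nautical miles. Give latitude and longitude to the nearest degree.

Write both endpoints as unit vectors p₁, p₂ with components (cos φ cos λ, cos φ sin λ, sin φ).
The central angle between the endpoints is δ = arccos(p₁·p₂) ≈ 1.390 rad (79.6°). The total great-circle distance is δ·R ≈ 1.390 × 3440 ≈ 4781 nmi, so the target fraction is f = 1500/4781 ≈ 0.314.
Interpolate at f ≈ 0.314 with slerp weights a = sin((1−f)δ)/sin δ ≈ 0.829, b = sin(fδ)/sin δ ≈ 0.429.
p = a·p₁ + b·p₂ ≈ (-0.128, 0.524, 0.842); φ = arcsin(p_z) ≈ 57.34°, λ = atan2(p_y, p_x) ≈ 103.73°.

≈ 57°N, 104°E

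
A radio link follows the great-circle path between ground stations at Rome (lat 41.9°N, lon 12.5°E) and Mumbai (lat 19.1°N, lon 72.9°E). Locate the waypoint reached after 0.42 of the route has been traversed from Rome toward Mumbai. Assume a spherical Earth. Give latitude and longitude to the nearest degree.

≈ lat 36°N, lon 42°E

From cos δ = sin φ₁ sin φ₂ + cos φ₁ cos φ₂ cos Δλ, the central angle is δ ≈ 0.969 rad (55.5°).
Interpolate at f = 0.42 with slerp weights a = sin((1−f)δ)/sin δ ≈ 0.647, b = sin(fδ)/sin δ ≈ 0.480.
p = a·p₁ + b·p₂ ≈ (0.603, 0.538, 0.589); φ = arcsin(p_z) ≈ 36.08°, λ = atan2(p_y, p_x) ≈ 41.72°.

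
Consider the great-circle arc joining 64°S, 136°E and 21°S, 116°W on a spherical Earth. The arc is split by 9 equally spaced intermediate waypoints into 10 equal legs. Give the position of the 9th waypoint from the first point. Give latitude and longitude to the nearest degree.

≈ 28°S, 120°W

From cos δ = sin φ₁ sin φ₂ + cos φ₁ cos φ₂ cos Δλ, the central angle is δ ≈ 1.374 rad (78.7°).
Interpolate at f = 9/10 with slerp weights a = sin((1−f)δ)/sin δ ≈ 0.140, b = sin(fδ)/sin δ ≈ 0.963.
p = a·p₁ + b·p₂ ≈ (-0.438, -0.766, -0.471); φ = arcsin(p_z) ≈ -28.08°, λ = atan2(p_y, p_x) ≈ -119.78°.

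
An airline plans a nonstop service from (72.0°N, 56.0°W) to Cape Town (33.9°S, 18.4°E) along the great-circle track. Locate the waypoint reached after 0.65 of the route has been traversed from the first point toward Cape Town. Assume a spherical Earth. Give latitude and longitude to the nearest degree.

From cos δ = sin φ₁ sin φ₂ + cos φ₁ cos φ₂ cos Δλ, the central angle is δ ≈ 2.050 rad (117.5°).
Interpolate at f = 0.65 with slerp weights a = sin((1−f)δ)/sin δ ≈ 0.741, b = sin(fδ)/sin δ ≈ 1.095.
p = a·p₁ + b·p₂ ≈ (0.991, 0.097, 0.094); φ = arcsin(p_z) ≈ 5.40°, λ = atan2(p_y, p_x) ≈ 5.60°.

≈ (5°N, 6°E)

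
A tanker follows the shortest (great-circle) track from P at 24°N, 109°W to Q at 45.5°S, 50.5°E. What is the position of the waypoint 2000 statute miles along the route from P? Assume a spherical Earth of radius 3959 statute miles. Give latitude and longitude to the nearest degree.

From cos δ = sin φ₁ sin φ₂ + cos φ₁ cos φ₂ cos Δλ, the central angle is δ ≈ 2.668 rad (152.9°). The total great-circle distance is δ·R ≈ 2.668 × 3959 ≈ 10562 mi, so the target fraction is f = 2000/10562 ≈ 0.189.
Interpolate at f ≈ 0.189 with slerp weights a = sin((1−f)δ)/sin δ ≈ 1.819, b = sin(fδ)/sin δ ≈ 1.061.
p = a·p₁ + b·p₂ ≈ (-0.068, -0.998, -0.017); φ = arcsin(p_z) ≈ -0.96°, λ = atan2(p_y, p_x) ≈ -93.90°.

≈ 1°S, 94°W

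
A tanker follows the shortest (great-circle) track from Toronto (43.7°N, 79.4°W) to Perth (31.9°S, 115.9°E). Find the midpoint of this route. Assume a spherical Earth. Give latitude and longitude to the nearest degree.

≈ (34°N, 167°E)

Write both endpoints as unit vectors p₁, p₂ with components (cos φ cos λ, cos φ sin λ, sin φ).
The central angle between the endpoints is δ = arccos(p₁·p₂) ≈ 2.848 rad (163.2°).
Interpolate at f = 1/2 with slerp weights a = sin((1−f)δ)/sin δ ≈ 3.414, b = sin(fδ)/sin δ ≈ 3.414.
p = a·p₁ + b·p₂ ≈ (-0.812, 0.181, 0.555); φ = arcsin(p_z) ≈ 33.69°, λ = atan2(p_y, p_x) ≈ 167.42°.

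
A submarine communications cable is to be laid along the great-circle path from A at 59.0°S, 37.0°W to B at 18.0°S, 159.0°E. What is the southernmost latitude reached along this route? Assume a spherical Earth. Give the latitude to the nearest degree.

The great circle lies in the plane with unit normal n̂ = (p₁ × p₂)/|p₁ × p₂|.
Here n̂_z ≈ -0.138; the vertex latitude is φ_max = arccos|n̂_z| ≈ 82.1°.
Check via Clairaut: cos φ_max = |cos φ₁| · sin C = cos(59.0°)·sin(164.5°) ≈ 0.138, again giving ≈ 82.1°.

≈ 82°S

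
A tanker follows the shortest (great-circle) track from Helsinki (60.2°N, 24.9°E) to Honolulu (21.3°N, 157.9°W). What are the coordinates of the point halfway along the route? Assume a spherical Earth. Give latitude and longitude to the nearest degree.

Write both endpoints as unit vectors p₁, p₂ with components (cos φ cos λ, cos φ sin λ, sin φ).
The central angle between the endpoints is δ = arccos(p₁·p₂) ≈ 1.719 rad (98.5°).
Interpolate at f = 1/2 with slerp weights a = sin((1−f)δ)/sin δ ≈ 0.766, b = sin(fδ)/sin δ ≈ 0.766.
p = a·p₁ + b·p₂ ≈ (-0.316, -0.108, 0.943); φ = arcsin(p_z) ≈ 70.50°, λ = atan2(p_y, p_x) ≈ -161.09°.

≈ 70°N, 161°W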